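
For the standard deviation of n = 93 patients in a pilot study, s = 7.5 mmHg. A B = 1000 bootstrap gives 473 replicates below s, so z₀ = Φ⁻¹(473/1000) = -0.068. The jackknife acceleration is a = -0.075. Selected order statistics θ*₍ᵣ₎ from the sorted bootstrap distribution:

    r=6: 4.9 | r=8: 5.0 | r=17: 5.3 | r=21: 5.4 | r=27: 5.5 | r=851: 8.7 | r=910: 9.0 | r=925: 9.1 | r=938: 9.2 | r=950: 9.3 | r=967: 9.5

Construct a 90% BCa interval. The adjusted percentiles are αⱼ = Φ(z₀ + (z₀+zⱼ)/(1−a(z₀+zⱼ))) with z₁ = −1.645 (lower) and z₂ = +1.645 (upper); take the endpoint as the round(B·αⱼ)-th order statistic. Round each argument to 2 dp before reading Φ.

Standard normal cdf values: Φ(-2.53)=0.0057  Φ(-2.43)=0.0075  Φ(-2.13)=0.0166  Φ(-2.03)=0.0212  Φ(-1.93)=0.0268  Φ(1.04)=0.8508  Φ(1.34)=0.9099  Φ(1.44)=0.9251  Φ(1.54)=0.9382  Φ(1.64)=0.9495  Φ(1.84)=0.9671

(5.4, 9.0)

Lower: z₀ + z₁ = -0.068 + (-1.645) = -1.713; 1 − a(z₀+z₁) = 1 − (-0.075)(-1.713) = 0.8715; argument = -0.068 + (-1.713)/0.8715 = -2.0335 → -2.03.
α₁ = Φ(-2.03) = 0.0212; rank = round(1000 × 0.0212) = 21; θ*₍21₎ = 5.4.
Upper: z₀ + z₂ = 1.577; 1 − a(z₀+z₂) = 1.1183; argument = 1.3422 → 1.34; α₂ = 0.9099; rank = 910; θ*₍910₎ = 9.0.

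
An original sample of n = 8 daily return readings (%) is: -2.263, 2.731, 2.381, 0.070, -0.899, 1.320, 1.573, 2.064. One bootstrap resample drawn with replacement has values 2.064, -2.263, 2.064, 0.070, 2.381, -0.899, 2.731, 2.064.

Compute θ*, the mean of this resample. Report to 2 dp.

θ* = 1.03

Mean = (2.064 + (-2.263) + 2.064 + 0.070 + 2.381 + (-0.899) + 2.731 + 2.064) / 8 = 8.2120 / 8 = 1.03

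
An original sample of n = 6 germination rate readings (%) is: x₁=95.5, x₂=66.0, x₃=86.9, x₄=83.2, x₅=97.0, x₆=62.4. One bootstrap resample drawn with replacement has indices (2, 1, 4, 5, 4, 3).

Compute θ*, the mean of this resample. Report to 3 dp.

θ* = 85.300

Resample values: 66.0, 95.5, 83.2, 97.0, 83.2, 86.9.
Mean = (66.0 + 95.5 + 83.2 + 97.0 + 83.2 + 86.9) / 6 = 511.80 / 6 = 85.300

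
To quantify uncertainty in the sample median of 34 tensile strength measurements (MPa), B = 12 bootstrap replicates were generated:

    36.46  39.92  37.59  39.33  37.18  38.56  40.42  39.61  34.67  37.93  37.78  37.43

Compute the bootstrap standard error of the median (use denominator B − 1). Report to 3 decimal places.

Bootstrap SE is the standard deviation of the 12 replicate medians.
Mean of replicates: (36.46 + 39.92 + 37.59 + 39.33 + 37.18 + 38.56 + 40.42 + 39.61 + 34.67 + 37.93 + 37.78 + 37.43) / 12 = 456.8800 / 12 = 38.0733
Sum of squared deviations: (−1.6133)² + (+1.8467)² + (−0.4833)² + (+1.2567)² + (−0.8933)² + (+0.4867)² + (+2.3467)² + (+1.5367)² + (−3.4033)² + (−0.1433)² + (−0.2933)² + (−0.6433)² = 28.8321
Variance = 28.8321 / 11 = 2.6211
SE* = √2.6211

SE* = 1.619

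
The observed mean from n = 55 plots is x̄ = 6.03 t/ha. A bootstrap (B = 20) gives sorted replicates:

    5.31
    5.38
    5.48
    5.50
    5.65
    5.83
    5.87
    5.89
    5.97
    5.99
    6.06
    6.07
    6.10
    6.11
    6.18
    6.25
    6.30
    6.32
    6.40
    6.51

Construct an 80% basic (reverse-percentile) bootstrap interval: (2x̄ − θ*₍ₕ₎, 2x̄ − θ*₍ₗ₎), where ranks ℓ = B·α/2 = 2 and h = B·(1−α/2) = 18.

(5.74, 6.68)

Percentile endpoints at ranks 2 and 18: θ*₍2₎ = 5.38, θ*₍18₎ = 6.32.
Basic interval reflects these around x̄:
  lower = 2 × 6.03 − 6.32 = 5.74
  upper = 2 × 6.03 − 5.38 = 6.68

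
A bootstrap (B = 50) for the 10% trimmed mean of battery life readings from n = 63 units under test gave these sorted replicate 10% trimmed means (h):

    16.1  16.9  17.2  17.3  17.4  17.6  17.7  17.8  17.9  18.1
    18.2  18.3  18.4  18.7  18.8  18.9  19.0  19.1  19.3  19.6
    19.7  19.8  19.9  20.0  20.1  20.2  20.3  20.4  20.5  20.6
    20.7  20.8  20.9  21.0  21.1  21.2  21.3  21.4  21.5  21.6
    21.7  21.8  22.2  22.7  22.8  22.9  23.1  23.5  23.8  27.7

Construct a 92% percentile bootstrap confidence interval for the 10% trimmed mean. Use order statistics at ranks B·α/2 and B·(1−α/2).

α = 0.08; lower rank = 50 × 0.040 = 2; upper rank = 50 × 0.960 = 48.
The 2nd smallest replicate is 16.9; the 48th is 23.5.

(16.9, 23.5)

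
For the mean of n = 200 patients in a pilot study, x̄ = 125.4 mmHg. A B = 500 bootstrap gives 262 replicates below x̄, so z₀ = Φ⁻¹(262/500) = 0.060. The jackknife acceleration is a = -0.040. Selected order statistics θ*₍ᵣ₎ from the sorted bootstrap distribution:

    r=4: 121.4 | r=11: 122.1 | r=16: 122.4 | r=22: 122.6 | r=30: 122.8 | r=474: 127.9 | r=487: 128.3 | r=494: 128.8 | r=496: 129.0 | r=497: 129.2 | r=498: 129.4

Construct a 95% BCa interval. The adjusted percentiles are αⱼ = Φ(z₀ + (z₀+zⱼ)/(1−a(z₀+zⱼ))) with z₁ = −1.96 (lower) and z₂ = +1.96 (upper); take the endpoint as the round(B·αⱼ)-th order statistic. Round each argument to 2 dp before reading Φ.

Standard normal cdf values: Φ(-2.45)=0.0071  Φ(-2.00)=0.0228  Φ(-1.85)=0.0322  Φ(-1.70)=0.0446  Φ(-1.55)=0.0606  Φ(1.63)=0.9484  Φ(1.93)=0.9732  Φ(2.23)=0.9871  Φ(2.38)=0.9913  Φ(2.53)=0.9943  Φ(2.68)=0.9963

Lower: z₀ + z₁ = 0.060 + (-1.960) = -1.900; 1 − a(z₀+z₁) = 1 − (-0.040)(-1.900) = 0.9240; argument = 0.060 + (-1.900)/0.9240 = -1.9963 → -2.00.
α₁ = Φ(-2.00) = 0.0228; rank = round(500 × 0.0228) = 11; θ*₍11₎ = 122.1.
Upper: z₀ + z₂ = 2.020; 1 − a(z₀+z₂) = 1.0808; argument = 1.9290 → 1.93; α₂ = 0.9732; rank = 487; θ*₍487₎ = 128.3.

(122.1, 128.3)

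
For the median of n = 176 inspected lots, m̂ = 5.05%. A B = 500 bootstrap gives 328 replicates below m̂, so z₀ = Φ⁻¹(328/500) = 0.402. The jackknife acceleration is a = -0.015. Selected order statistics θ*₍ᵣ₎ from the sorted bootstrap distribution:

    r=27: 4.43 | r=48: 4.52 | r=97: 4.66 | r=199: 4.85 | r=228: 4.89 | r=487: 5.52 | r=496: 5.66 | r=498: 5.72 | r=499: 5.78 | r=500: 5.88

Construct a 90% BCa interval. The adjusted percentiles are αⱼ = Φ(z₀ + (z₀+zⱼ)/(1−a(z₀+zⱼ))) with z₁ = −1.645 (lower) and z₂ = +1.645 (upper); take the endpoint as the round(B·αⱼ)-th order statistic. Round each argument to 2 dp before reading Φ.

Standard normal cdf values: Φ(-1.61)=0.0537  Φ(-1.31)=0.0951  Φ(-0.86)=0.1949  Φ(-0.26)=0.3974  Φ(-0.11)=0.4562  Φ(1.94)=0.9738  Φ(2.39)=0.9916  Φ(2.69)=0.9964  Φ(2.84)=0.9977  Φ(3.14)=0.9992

Lower: z₀ + z₁ = 0.402 + (-1.645) = -1.243; 1 − a(z₀+z₁) = 1 − (-0.015)(-1.243) = 0.9814; argument = 0.402 + (-1.243)/0.9814 = -0.8646 → -0.86.
α₁ = Φ(-0.86) = 0.1949; rank = round(500 × 0.1949) = 97; θ*₍97₎ = 4.66.
Upper: z₀ + z₂ = 2.047; 1 − a(z₀+z₂) = 1.0307; argument = 2.3880 → 2.39; α₂ = 0.9916; rank = 496; θ*₍496₎ = 5.66.

(4.66, 5.66)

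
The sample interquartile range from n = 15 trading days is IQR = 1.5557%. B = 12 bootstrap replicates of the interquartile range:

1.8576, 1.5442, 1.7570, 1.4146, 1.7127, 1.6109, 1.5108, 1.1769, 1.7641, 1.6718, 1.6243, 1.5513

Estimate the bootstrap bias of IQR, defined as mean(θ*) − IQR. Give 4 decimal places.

mean(θ*) = (1.8576 + 1.5442 + 1.7570 + 1.4146 + 1.7127 + 1.6109 + 1.5108 + 1.1769 + 1.7641 + 1.6718 + 1.6243 + 1.5513) / 12 = 1.59968
bias = 1.59968 − 1.5557

bias = +0.0440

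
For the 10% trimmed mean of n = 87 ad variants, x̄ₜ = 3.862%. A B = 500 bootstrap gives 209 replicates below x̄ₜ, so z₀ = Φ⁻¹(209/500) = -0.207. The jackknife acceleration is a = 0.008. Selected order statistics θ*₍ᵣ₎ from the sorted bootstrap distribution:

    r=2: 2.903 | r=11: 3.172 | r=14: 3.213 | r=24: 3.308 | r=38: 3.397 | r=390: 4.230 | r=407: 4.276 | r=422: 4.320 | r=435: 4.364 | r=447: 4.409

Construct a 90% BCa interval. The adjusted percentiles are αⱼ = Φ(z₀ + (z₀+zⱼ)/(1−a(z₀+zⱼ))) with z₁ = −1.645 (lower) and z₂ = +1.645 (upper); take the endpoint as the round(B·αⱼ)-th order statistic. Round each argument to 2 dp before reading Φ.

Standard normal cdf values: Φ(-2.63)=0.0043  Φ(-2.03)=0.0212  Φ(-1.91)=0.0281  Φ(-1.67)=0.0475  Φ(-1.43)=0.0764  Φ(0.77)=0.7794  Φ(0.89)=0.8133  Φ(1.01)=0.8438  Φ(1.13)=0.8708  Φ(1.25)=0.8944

(3.172, 4.409)

Lower: z₀ + z₁ = -0.207 + (-1.645) = -1.852; 1 − a(z₀+z₁) = 1 − (0.008)(-1.852) = 1.0148; argument = -0.207 + (-1.852)/1.0148 = -2.0320 → -2.03.
α₁ = Φ(-2.03) = 0.0212; rank = round(500 × 0.0212) = 11; θ*₍11₎ = 3.172.
Upper: z₀ + z₂ = 1.438; 1 − a(z₀+z₂) = 0.9885; argument = 1.2477 → 1.25; α₂ = 0.8944; rank = 447; θ*₍447₎ = 4.409.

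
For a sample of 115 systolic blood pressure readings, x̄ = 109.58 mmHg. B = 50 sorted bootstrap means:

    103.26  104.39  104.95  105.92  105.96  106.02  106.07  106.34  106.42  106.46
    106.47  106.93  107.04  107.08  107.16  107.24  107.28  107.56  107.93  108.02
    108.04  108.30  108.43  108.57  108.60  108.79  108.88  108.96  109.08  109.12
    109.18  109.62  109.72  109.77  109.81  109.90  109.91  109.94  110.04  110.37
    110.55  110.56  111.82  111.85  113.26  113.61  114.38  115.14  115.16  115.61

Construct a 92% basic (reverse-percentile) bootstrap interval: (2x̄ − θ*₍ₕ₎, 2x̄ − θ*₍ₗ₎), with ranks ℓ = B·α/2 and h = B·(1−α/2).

Percentile endpoints at ranks 2 and 48: θ*₍2₎ = 104.39, θ*₍48₎ = 115.14.
Basic interval reflects these around x̄:
  lower = 2 × 109.58 − 115.14 = 104.02
  upper = 2 × 109.58 − 104.39 = 114.77

(104.02, 114.77)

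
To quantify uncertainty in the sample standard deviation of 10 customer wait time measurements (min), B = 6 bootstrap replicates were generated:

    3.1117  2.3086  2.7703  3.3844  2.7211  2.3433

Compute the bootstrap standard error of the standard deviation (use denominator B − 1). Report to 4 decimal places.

Bootstrap SE is the standard deviation of the 6 replicate standard deviations.
Mean of replicates: (3.1117 + 2.3086 + 2.7703 + 3.3844 + 2.7211 + 2.3433) / 6 = 16.63940 / 6 = 2.77323
Sum of squared deviations: (+0.33847)² + (−0.46463)² + (−0.00293)² + (+0.61117)² + (−0.05213)² + (−0.42993)² = 0.89154
Variance = 0.89154 / 5 = 0.17831
SE* = √0.17831

SE* = 0.4223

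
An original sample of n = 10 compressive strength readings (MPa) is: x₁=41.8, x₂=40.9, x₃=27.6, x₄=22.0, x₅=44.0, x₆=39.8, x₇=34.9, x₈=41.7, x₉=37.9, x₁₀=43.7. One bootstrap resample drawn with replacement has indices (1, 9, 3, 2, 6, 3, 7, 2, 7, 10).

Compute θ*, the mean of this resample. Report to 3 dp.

Resample values: 41.8, 37.9, 27.6, 40.9, 39.8, 27.6, 34.9, 40.9, 34.9, 43.7.
Mean = (41.8 + 37.9 + 27.6 + 40.9 + 39.8 + 27.6 + 34.9 + 40.9 + 34.9 + 43.7) / 10 = 370.00 / 10 = 37.000

θ* = 37.000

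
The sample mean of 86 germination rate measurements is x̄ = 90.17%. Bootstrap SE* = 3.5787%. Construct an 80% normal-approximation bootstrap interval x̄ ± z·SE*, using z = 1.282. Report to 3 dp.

(85.582, 94.758)

Margin = 1.282 × 3.5787 = 4.5879
Interval: 90.17 ± 4.5879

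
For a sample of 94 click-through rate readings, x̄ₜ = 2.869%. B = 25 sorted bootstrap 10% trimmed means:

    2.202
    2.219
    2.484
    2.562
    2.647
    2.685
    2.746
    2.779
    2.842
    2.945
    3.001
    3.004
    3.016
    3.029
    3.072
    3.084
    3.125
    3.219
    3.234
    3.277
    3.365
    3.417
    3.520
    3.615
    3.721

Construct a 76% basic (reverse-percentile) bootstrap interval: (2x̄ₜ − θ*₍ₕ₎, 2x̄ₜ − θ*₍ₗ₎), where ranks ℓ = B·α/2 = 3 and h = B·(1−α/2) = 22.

Percentile endpoints at ranks 3 and 22: θ*₍3₎ = 2.484, θ*₍22₎ = 3.417.
Basic interval reflects these around x̄ₜ:
  lower = 2 × 2.869 − 3.417 = 2.321
  upper = 2 × 2.869 − 2.484 = 3.254

(2.321, 3.254)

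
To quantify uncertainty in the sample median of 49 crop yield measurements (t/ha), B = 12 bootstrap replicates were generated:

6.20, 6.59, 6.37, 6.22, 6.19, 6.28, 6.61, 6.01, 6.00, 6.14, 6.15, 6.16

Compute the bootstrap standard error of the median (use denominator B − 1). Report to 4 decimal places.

SE* = 0.1948

Bootstrap SE is the standard deviation of the 12 replicate medians.
Mean of replicates: (6.20 + 6.59 + 6.37 + 6.22 + 6.19 + 6.28 + 6.61 + 6.01 + 6.00 + 6.14 + 6.15 + 6.16) / 12 = 74.92000 / 12 = 6.24333
Sum of squared deviations: (−0.04333)² + (+0.34667)² + (+0.12667)² + (−0.02333)² + (−0.05333)² + (+0.03667)² + (+0.36667)² + (−0.23333)² + (−0.24333)² + (−0.10333)² + (−0.09333)² + (−0.08333)² = 0.41727
Variance = 0.41727 / 11 = 0.03793
SE* = √0.03793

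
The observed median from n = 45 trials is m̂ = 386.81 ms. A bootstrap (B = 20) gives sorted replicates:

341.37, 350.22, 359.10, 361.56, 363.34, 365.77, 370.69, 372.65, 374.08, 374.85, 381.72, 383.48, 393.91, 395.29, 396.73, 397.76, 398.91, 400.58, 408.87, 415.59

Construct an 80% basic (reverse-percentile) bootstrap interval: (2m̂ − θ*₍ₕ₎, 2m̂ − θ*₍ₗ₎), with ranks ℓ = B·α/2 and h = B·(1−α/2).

(373.04, 423.40)

Percentile endpoints at ranks 2 and 18: θ*₍2₎ = 350.22, θ*₍18₎ = 400.58.
Basic interval reflects these around m̂:
  lower = 2 × 386.81 − 400.58 = 373.04
  upper = 2 × 386.81 − 350.22 = 423.40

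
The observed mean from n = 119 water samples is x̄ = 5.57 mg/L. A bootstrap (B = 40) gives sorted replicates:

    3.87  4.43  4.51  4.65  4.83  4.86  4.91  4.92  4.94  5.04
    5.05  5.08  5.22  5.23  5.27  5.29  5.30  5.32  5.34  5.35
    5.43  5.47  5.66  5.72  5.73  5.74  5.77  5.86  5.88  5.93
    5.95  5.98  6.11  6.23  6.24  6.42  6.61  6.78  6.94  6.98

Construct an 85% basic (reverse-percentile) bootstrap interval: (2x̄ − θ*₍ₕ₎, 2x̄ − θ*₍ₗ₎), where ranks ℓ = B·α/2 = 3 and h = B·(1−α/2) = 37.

(4.53, 6.63)

Percentile endpoints at ranks 3 and 37: θ*₍3₎ = 4.51, θ*₍37₎ = 6.61.
Basic interval reflects these around x̄:
  lower = 2 × 5.57 − 6.61 = 4.53
  upper = 2 × 5.57 − 4.51 = 6.63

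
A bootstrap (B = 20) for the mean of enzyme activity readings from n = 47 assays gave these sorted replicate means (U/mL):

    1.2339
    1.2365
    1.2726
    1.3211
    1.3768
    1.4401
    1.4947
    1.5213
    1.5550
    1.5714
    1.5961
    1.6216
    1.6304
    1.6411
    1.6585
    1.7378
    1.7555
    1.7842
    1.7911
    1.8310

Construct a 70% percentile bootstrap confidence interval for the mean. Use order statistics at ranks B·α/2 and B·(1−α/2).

(1.2726, 1.7555)

α = 0.30; lower rank = 20 × 0.150 = 3; upper rank = 20 × 0.850 = 17.
The 3rd smallest replicate is 1.2726; the 17th is 1.7555.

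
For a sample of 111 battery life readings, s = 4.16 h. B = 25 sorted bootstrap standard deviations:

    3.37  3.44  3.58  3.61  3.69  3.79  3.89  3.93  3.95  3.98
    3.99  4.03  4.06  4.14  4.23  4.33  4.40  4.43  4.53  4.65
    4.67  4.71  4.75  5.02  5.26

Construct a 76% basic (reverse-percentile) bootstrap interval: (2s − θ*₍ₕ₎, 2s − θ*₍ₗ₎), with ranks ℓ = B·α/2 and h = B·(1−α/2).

Percentile endpoints at ranks 3 and 22: θ*₍3₎ = 3.58, θ*₍22₎ = 4.71.
Basic interval reflects these around s:
  lower = 2 × 4.16 − 4.71 = 3.61
  upper = 2 × 4.16 − 3.58 = 4.74

(3.61, 4.74)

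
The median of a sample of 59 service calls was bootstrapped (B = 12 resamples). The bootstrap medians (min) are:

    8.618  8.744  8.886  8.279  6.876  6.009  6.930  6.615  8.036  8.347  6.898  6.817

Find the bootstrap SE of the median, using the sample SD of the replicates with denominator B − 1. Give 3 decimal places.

SE* = 0.990

Bootstrap SE is the standard deviation of the 12 replicate medians.
Mean of replicates: (8.618 + 8.744 + 8.886 + 8.279 + 6.876 + 6.009 + 6.930 + 6.615 + 8.036 + 8.347 + 6.898 + 6.817) / 12 = 91.0550 / 12 = 7.5879
Sum of squared deviations: (+1.0301)² + (+1.1561)² + (+1.2981)² + (+0.6911)² + (−0.7119)² + (−1.5789)² + (−0.6579)² + (−0.9729)² + (+0.4481)² + (+0.7591)² + (−0.6899)² + (−0.7709)² = 10.7867
Variance = 10.7867 / 11 = 0.9806
SE* = √0.9806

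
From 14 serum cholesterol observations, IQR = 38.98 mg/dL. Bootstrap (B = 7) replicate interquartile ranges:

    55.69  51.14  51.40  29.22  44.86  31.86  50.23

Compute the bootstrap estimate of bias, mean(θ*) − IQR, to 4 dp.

mean(θ*) = (55.69 + 51.14 + 51.40 + 29.22 + 44.86 + 31.86 + 50.23) / 7 = 44.91429
bias = 44.91429 − 38.98

bias = +5.9343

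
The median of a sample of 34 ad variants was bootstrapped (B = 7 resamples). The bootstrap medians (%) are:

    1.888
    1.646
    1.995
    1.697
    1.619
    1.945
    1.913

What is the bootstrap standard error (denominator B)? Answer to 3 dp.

SE* = 0.144

Bootstrap SE is the standard deviation of the 7 replicate medians.
Mean of replicates: (1.888 + 1.646 + 1.995 + 1.697 + 1.619 + 1.945 + 1.913) / 7 = 12.7030 / 7 = 1.8147
Sum of squared deviations: (+0.0733)² + (−0.1687)² + (+0.1803)² + (−0.1177)² + (−0.1957)² + (+0.1303)² + (+0.0983)² = 0.1451
Variance = 0.1451 / 7 = 0.0207
SE* = √0.0207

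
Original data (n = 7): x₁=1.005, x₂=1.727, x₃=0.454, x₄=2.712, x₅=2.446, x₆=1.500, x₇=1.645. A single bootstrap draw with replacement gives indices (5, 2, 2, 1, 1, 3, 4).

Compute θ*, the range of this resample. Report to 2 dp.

θ* = 2.26

Resample values: 2.446, 1.727, 1.727, 1.005, 1.005, 0.454, 2.712.
Range = 2.712 − 0.454 = 2.26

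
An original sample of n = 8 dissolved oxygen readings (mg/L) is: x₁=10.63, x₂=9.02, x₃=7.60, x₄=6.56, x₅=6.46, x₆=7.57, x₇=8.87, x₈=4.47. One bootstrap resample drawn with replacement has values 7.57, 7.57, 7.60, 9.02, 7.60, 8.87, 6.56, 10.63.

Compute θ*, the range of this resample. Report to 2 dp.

θ* = 4.07

Range = 10.63 − 6.56 = 4.07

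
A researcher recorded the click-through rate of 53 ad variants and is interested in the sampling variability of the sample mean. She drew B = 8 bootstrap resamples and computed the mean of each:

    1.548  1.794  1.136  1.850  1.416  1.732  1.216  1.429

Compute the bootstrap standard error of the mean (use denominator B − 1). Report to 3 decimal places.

Bootstrap SE is the standard deviation of the 8 replicate means.
Mean of replicates: (1.548 + 1.794 + 1.136 + 1.850 + 1.416 + 1.732 + 1.216 + 1.429) / 8 = 12.1210 / 8 = 1.5151
Sum of squared deviations: (+0.0329)² + (+0.2789)² + (−0.3791)² + (+0.3349)² + (−0.0991)² + (+0.2169)² + (−0.2991)² + (−0.0861)² = 0.4885
Variance = 0.4885 / 7 = 0.0698
SE* = √0.0698

SE* = 0.264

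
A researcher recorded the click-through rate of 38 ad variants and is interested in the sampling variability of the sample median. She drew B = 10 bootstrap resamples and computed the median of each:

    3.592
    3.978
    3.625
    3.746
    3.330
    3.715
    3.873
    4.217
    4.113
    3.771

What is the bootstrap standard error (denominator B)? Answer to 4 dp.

SE* = 0.2479

Bootstrap SE is the standard deviation of the 10 replicate medians.
Mean of replicates: (3.592 + 3.978 + 3.625 + 3.746 + 3.330 + 3.715 + 3.873 + 4.217 + 4.113 + 3.771) / 10 = 37.96000 / 10 = 3.79600
Sum of squared deviations: (−0.20400)² + (+0.18200)² + (−0.17100)² + (−0.05000)² + (−0.46600)² + (−0.08100)² + (+0.07700)² + (+0.42100)² + (+0.31700)² + (−0.02500)² = 0.61448
Variance = 0.61448 / 10 = 0.06145
SE* = √0.06145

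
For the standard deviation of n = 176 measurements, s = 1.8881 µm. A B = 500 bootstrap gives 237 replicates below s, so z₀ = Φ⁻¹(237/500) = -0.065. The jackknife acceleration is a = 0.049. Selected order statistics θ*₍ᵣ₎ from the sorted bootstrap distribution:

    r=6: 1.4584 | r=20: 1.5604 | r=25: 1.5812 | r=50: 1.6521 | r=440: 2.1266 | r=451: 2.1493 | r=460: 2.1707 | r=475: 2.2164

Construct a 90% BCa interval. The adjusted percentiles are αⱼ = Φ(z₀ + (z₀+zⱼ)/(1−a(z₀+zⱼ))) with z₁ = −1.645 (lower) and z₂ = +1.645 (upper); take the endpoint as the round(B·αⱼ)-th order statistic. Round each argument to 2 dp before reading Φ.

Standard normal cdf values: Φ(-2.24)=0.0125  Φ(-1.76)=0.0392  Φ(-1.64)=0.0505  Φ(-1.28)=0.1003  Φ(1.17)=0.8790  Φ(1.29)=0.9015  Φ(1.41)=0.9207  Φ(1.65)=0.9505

Lower: z₀ + z₁ = -0.065 + (-1.645) = -1.710; 1 − a(z₀+z₁) = 1 − (0.049)(-1.710) = 1.0838; argument = -0.065 + (-1.710)/1.0838 = -1.6428 → -1.64.
α₁ = Φ(-1.64) = 0.0505; rank = round(500 × 0.0505) = 25; θ*₍25₎ = 1.5812.
Upper: z₀ + z₂ = 1.580; 1 − a(z₀+z₂) = 0.9226; argument = 1.6476 → 1.65; α₂ = 0.9505; rank = 475; θ*₍475₎ = 2.2164.

(1.5812, 2.2164)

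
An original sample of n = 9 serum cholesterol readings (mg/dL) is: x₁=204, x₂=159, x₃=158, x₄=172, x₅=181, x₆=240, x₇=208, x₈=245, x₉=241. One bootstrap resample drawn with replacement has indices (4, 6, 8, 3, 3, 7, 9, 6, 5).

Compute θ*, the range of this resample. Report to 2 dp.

θ* = 87.00

Resample values: 172, 240, 245, 158, 158, 208, 241, 240, 181.
Range = 245 − 158 = 87.00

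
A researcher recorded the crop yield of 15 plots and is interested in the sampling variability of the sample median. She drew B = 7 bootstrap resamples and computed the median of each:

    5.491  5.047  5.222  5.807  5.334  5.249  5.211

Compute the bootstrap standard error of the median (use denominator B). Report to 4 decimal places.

SE* = 0.2285

Bootstrap SE is the standard deviation of the 7 replicate medians.
Mean of replicates: (5.491 + 5.047 + 5.222 + 5.807 + 5.334 + 5.249 + 5.211) / 7 = 37.36100 / 7 = 5.33729
Sum of squared deviations: (+0.15371)² + (−0.29029)² + (−0.11529)² + (+0.46971)² + (−0.00329)² + (−0.08829)² + (−0.12629)² = 0.36557
Variance = 0.36557 / 7 = 0.05222
SE* = √0.05222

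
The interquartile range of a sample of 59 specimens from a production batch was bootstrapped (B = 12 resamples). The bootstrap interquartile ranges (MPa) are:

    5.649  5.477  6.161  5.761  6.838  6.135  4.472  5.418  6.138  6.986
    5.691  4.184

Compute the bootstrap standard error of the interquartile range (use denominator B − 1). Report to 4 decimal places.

SE* = 0.8237

Bootstrap SE is the standard deviation of the 12 replicate interquartile ranges.
Mean of replicates: (5.649 + 5.477 + 6.161 + 5.761 + 6.838 + 6.135 + 4.472 + 5.418 + 6.138 + 6.986 + 5.691 + 4.184) / 12 = 68.91000 / 12 = 5.74250
Sum of squared deviations: (−0.09350)² + (−0.26550)² + (+0.41850)² + (+0.01850)² + (+1.09550)² + (+0.39250)² + (−1.27050)² + (−0.32450)² + (+0.39550)² + (+1.24350)² + (−0.05150)² + (−1.55850)² = 7.46265
Variance = 7.46265 / 11 = 0.67842
SE* = √0.67842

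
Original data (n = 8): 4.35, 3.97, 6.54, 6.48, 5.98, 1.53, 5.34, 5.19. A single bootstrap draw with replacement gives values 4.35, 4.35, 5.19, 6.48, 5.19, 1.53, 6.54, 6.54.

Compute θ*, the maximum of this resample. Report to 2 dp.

θ* = 6.54

Maximum = 6.54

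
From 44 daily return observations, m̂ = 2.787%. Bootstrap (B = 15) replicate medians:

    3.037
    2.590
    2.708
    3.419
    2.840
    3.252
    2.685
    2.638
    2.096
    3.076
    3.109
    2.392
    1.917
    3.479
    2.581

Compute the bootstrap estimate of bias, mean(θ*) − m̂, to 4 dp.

bias = +0.0009

mean(θ*) = (3.037 + 2.590 + 2.708 + 3.419 + 2.840 + 3.252 + 2.685 + 2.638 + 2.096 + 3.076 + 3.109 + 2.392 + 1.917 + 3.479 + 2.581) / 15 = 2.78793
bias = 2.78793 − 2.787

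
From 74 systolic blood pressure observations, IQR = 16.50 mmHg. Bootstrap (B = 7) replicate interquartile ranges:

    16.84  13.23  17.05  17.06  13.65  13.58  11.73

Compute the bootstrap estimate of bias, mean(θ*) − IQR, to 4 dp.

bias = −1.7657

mean(θ*) = (16.84 + 13.23 + 17.05 + 17.06 + 13.65 + 13.58 + 11.73) / 7 = 14.73429
bias = 14.73429 − 16.50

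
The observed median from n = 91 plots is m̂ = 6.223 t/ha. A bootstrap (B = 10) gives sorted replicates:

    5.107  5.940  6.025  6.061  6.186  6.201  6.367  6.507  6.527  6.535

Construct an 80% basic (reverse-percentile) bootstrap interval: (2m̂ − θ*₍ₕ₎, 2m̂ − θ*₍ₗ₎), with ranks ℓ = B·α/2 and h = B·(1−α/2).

Percentile endpoints at ranks 1 and 9: θ*₍1₎ = 5.107, θ*₍9₎ = 6.527.
Basic interval reflects these around m̂:
  lower = 2 × 6.223 − 6.527 = 5.919
  upper = 2 × 6.223 − 5.107 = 7.339

(5.919, 7.339)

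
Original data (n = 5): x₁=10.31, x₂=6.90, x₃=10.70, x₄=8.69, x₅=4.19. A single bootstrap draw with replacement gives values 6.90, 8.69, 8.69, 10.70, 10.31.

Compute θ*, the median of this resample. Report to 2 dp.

θ* = 8.69

Sorted: 6.90, 8.69, 8.69, 10.31, 10.70
Median = middle value = 8.69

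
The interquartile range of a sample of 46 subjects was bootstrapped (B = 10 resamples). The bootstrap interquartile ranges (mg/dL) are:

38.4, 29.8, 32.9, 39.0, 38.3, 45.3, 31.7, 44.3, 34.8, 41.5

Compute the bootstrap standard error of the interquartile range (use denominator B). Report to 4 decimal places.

SE* = 4.9806

Bootstrap SE is the standard deviation of the 10 replicate interquartile ranges.
Mean of replicates: (38.4 + 29.8 + 32.9 + 39.0 + 38.3 + 45.3 + 31.7 + 44.3 + 34.8 + 41.5) / 10 = 376.00000 / 10 = 37.60000
Sum of squared deviations: (+0.80000)² + (−7.80000)² + (−4.70000)² + (+1.40000)² + (+0.70000)² + (+7.70000)² + (−5.90000)² + (+6.70000)² + (−2.80000)² + (+3.90000)² = 248.06000
Variance = 248.06000 / 10 = 24.80600
SE* = √24.80600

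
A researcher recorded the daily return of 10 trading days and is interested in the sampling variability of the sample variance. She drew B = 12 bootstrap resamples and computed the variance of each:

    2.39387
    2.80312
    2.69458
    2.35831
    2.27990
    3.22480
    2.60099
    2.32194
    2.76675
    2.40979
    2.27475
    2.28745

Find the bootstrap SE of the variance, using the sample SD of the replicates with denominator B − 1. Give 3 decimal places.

Bootstrap SE is the standard deviation of the 12 replicate variances.
Mean of replicates: (2.39387 + 2.80312 + 2.69458 + 2.35831 + 2.27990 + 3.22480 + 2.60099 + 2.32194 + 2.76675 + 2.40979 + 2.27475 + 2.28745) / 12 = 30.416250 / 12 = 2.534687
Sum of squared deviations: (−0.140817)² + (+0.268432)² + (+0.159893)² + (−0.176378)² + (−0.254787)² + (+0.690113)² + (+0.066302)² + (−0.212747)² + (+0.232063)² + (−0.124897)² + (−0.259937)² + (−0.247237)² = 0.937536
Variance = 0.937536 / 11 = 0.085231
SE* = √0.085231

SE* = 0.292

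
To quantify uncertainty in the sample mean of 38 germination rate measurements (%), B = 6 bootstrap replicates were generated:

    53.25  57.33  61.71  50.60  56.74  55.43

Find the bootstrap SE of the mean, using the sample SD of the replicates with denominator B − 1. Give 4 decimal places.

Bootstrap SE is the standard deviation of the 6 replicate means.
Mean of replicates: (53.25 + 57.33 + 61.71 + 50.60 + 56.74 + 55.43) / 6 = 335.06000 / 6 = 55.84333
Sum of squared deviations: (−2.59333)² + (+1.48667)² + (+5.86667)² + (−5.24333)² + (+0.89667)² + (−0.41333)² = 71.82073
Variance = 71.82073 / 5 = 14.36415
SE* = √14.36415

SE* = 3.7900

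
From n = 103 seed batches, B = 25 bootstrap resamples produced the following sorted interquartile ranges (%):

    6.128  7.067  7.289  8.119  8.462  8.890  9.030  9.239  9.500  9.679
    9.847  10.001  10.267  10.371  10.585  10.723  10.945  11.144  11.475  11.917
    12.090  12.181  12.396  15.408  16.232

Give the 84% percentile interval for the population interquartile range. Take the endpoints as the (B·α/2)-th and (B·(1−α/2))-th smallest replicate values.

α = 0.16; lower rank = 25 × 0.080 = 2; upper rank = 25 × 0.920 = 23.
The 2nd smallest replicate is 7.067; the 23rd is 12.396.

(7.067, 12.396)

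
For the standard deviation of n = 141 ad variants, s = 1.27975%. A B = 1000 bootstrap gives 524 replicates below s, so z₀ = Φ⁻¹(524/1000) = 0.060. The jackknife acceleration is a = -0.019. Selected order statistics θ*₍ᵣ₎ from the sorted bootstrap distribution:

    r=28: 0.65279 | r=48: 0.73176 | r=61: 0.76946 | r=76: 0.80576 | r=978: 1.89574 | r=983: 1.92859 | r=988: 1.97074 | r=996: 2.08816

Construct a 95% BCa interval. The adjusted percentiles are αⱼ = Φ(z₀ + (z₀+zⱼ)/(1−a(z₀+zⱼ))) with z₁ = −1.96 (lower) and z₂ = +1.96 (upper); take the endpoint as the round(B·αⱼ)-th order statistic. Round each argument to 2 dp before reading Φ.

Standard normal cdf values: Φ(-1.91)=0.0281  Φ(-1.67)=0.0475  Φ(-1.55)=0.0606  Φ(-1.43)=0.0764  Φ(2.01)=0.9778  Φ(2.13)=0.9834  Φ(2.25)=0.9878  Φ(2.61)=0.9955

(0.65279, 1.89574)

Lower: z₀ + z₁ = 0.060 + (-1.960) = -1.900; 1 − a(z₀+z₁) = 1 − (-0.019)(-1.900) = 0.9639; argument = 0.060 + (-1.900)/0.9639 = -1.9112 → -1.91.
α₁ = Φ(-1.91) = 0.0281; rank = round(1000 × 0.0281) = 28; θ*₍28₎ = 0.65279.
Upper: z₀ + z₂ = 2.020; 1 − a(z₀+z₂) = 1.0384; argument = 2.0053 → 2.01; α₂ = 0.9778; rank = 978; θ*₍978₎ = 1.89574.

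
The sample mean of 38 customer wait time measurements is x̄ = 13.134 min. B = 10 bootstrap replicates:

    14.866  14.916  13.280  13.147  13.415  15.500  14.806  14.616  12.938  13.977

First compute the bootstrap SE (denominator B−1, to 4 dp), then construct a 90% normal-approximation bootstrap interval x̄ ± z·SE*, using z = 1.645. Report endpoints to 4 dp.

Mean of replicates = 14.1461; sum of squared deviations = 7.3713; SE* = √(7.3713/9) = 0.9050
Margin = 1.645 × 0.9050 = 1.48873
Interval: 13.134 ± 1.48873

(11.6453, 14.6227)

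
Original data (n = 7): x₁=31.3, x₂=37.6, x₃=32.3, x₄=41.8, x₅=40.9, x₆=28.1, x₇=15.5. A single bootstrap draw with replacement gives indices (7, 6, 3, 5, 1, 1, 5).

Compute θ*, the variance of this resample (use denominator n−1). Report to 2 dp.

θ* = 74.17

Resample values: 15.5, 28.1, 32.3, 40.9, 31.3, 31.3, 40.9.
Mean = 31.4714; sum of squared deviations = 444.9943
s² = 444.9943 / 6 = 74.1657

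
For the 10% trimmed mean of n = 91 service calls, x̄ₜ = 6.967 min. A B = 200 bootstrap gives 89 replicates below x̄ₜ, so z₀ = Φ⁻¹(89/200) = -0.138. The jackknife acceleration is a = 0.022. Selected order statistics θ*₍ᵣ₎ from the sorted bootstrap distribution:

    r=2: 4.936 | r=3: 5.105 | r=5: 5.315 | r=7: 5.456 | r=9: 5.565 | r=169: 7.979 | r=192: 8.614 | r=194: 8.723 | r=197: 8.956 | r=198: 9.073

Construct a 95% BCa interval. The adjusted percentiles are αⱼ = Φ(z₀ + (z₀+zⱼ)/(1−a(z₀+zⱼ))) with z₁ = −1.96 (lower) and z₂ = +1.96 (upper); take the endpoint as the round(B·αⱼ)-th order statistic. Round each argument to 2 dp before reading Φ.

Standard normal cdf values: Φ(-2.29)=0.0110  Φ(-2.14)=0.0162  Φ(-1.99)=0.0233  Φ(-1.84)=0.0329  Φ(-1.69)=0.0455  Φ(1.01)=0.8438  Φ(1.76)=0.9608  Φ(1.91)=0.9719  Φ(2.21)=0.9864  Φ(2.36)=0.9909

(5.105, 8.614)

Lower: z₀ + z₁ = -0.138 + (-1.960) = -2.098; 1 − a(z₀+z₁) = 1 − (0.022)(-2.098) = 1.0462; argument = -0.138 + (-2.098)/1.0462 = -2.1434 → -2.14.
α₁ = Φ(-2.14) = 0.0162; rank = round(200 × 0.0162) = 3; θ*₍3₎ = 5.105.
Upper: z₀ + z₂ = 1.822; 1 − a(z₀+z₂) = 0.9599; argument = 1.7601 → 1.76; α₂ = 0.9608; rank = 192; θ*₍192₎ = 8.614.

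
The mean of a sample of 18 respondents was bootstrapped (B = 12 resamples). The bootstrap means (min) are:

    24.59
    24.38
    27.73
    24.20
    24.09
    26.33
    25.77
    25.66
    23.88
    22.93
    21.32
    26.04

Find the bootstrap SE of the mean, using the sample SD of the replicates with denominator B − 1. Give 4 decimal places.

SE* = 1.6961

Bootstrap SE is the standard deviation of the 12 replicate means.
Mean of replicates: (24.59 + 24.38 + 27.73 + 24.20 + 24.09 + 26.33 + 25.77 + 25.66 + 23.88 + 22.93 + 21.32 + 26.04) / 12 = 296.92000 / 12 = 24.74333
Sum of squared deviations: (−0.15333)² + (−0.36333)² + (+2.98667)² + (−0.54333)² + (−0.65333)² + (+1.58667)² + (+1.02667)² + (+0.91667)² + (−0.86333)² + (−1.81333)² + (−3.42333)² + (+1.29667)² = 31.64367
Variance = 31.64367 / 11 = 2.87670
SE* = √2.87670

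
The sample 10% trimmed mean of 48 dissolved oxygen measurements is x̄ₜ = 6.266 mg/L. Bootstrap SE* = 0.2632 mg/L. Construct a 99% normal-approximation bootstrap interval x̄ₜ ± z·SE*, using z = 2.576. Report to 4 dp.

(5.5880, 6.9440)

Margin = 2.576 × 0.2632 = 0.67800
Interval: 6.266 ± 0.67800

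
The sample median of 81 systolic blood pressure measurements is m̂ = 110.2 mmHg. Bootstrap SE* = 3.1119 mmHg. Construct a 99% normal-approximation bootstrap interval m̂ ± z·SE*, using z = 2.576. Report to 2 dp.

(102.18, 118.22)

Margin = 2.576 × 3.1119 = 8.016
Interval: 110.2 ± 8.016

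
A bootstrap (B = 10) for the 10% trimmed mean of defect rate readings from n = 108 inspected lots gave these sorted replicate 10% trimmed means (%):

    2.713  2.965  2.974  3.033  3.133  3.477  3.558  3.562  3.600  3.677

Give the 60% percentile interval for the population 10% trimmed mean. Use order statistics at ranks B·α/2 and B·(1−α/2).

(2.965, 3.562)

α = 0.40; lower rank = 10 × 0.200 = 2; upper rank = 10 × 0.800 = 8.
The 2nd smallest replicate is 2.965; the 8th is 3.562.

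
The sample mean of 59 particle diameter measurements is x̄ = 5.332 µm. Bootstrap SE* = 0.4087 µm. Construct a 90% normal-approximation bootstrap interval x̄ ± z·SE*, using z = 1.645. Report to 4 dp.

(4.6597, 6.0043)

Margin = 1.645 × 0.4087 = 0.67231
Interval: 5.332 ± 0.67231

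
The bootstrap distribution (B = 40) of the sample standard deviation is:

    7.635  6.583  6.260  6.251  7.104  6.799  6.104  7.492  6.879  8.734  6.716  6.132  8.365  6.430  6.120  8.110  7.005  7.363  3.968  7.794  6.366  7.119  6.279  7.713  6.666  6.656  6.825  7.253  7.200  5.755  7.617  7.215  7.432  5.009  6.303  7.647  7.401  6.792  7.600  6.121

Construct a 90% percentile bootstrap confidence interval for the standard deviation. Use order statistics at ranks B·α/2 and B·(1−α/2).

(5.009, 8.110)

Sorted replicates: 3.968, 5.009, 5.755, 6.104, 6.120, 6.121, 6.132, 6.251, 6.260, 6.279, 6.303, 6.366, 6.430, 6.583, 6.656, 6.666, 6.716, 6.792, 6.799, 6.825, 6.879, 7.005, 7.104, 7.119, 7.200, 7.215, 7.253, 7.363, 7.401, 7.432, 7.492, 7.600, 7.617, 7.635, 7.647, 7.713, 7.794, 8.110, 8.365, 8.734
α = 0.10; lower rank = 40 × 0.050 = 2; upper rank = 40 × 0.950 = 38.
The 2nd smallest replicate is 5.009; the 38th is 8.110.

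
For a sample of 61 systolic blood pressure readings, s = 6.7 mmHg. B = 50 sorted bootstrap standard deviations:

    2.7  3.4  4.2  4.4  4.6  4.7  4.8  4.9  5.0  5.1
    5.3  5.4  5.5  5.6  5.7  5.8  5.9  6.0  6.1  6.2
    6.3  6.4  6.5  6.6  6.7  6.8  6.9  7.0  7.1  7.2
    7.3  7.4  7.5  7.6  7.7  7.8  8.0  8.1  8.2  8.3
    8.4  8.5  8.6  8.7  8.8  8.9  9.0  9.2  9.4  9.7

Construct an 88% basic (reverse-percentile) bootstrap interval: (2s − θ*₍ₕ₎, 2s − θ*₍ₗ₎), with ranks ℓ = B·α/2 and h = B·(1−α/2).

(4.4, 9.2)

Percentile endpoints at ranks 3 and 47: θ*₍3₎ = 4.2, θ*₍47₎ = 9.0.
Basic interval reflects these around s:
  lower = 2 × 6.7 − 9.0 = 4.4
  upper = 2 × 6.7 − 4.2 = 9.2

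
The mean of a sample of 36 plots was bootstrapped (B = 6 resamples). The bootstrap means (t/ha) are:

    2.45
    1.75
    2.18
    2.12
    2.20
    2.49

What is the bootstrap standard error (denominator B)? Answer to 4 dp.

SE* = 0.2435

Bootstrap SE is the standard deviation of the 6 replicate means.
Mean of replicates: (2.45 + 1.75 + 2.18 + 2.12 + 2.20 + 2.49) / 6 = 13.19000 / 6 = 2.19833
Sum of squared deviations: (+0.25167)² + (−0.44833)² + (−0.01833)² + (−0.07833)² + (+0.00167)² + (+0.29167)² = 0.35588
Variance = 0.35588 / 6 = 0.05931
SE* = √0.05931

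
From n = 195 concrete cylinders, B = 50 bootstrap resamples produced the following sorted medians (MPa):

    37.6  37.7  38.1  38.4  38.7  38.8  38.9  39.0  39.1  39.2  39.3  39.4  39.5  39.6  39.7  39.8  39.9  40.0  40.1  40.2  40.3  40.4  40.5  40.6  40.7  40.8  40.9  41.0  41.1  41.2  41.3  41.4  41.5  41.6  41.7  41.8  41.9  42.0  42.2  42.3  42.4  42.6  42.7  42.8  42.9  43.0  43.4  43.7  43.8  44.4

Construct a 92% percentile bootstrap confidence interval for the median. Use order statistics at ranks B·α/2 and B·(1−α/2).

(37.7, 43.7)

α = 0.08; lower rank = 50 × 0.040 = 2; upper rank = 50 × 0.960 = 48.
The 2nd smallest replicate is 37.7; the 48th is 43.7.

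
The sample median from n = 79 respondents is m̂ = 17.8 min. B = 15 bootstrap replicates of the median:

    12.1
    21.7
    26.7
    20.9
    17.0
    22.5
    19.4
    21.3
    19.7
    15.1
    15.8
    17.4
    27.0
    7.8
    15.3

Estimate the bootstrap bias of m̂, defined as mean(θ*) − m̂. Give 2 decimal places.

mean(θ*) = (12.1 + 21.7 + 26.7 + 20.9 + 17.0 + 22.5 + 19.4 + 21.3 + 19.7 + 15.1 + 15.8 + 17.4 + 27.0 + 7.8 + 15.3) / 15 = 18.647
bias = 18.647 − 17.8

bias = +0.85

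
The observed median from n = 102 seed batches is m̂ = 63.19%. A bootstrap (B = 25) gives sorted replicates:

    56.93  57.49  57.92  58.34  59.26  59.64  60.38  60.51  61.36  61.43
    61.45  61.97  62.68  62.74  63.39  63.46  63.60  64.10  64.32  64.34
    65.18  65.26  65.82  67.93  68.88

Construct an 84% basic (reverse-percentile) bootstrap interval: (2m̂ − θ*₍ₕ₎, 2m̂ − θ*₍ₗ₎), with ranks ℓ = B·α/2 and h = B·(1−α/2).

(60.56, 68.89)

Percentile endpoints at ranks 2 and 23: θ*₍2₎ = 57.49, θ*₍23₎ = 65.82.
Basic interval reflects these around m̂:
  lower = 2 × 63.19 − 65.82 = 60.56
  upper = 2 × 63.19 − 57.49 = 68.89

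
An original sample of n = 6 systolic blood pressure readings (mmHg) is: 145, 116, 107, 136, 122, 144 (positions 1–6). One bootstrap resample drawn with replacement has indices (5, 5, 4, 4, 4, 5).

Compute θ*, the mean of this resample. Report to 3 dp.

Resample values: 122, 122, 136, 136, 136, 122.
Mean = (122 + 122 + 136 + 136 + 136 + 122) / 6 = 774.0 / 6 = 129.000

θ* = 129.000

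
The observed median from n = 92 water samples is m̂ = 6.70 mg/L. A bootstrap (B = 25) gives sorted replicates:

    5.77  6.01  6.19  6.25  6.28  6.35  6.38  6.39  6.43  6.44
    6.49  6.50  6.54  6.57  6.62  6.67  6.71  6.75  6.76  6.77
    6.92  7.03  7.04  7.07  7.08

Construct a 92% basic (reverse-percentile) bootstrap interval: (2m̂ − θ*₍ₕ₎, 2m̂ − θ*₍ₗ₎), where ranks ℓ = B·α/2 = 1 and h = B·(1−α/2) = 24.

Percentile endpoints at ranks 1 and 24: θ*₍1₎ = 5.77, θ*₍24₎ = 7.07.
Basic interval reflects these around m̂:
  lower = 2 × 6.70 − 7.07 = 6.33
  upper = 2 × 6.70 − 5.77 = 7.63

(6.33, 7.63)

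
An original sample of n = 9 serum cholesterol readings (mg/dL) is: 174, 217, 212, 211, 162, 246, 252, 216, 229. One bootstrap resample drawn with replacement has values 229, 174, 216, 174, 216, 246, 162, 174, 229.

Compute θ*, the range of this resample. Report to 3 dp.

Range = 246 − 162 = 84.000

θ* = 84.000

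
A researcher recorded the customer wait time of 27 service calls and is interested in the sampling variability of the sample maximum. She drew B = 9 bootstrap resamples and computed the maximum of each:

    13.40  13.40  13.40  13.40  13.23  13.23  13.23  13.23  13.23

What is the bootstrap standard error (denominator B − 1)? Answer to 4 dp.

SE* = 0.0896

Bootstrap SE is the standard deviation of the 9 replicate maximums.
Mean of replicates: (13.40 + 13.40 + 13.40 + 13.40 + 13.23 + 13.23 + 13.23 + 13.23 + 13.23) / 9 = 119.75000 / 9 = 13.30556
Sum of squared deviations: (+0.09444)² + (+0.09444)² + (+0.09444)² + (+0.09444)² + (−0.07556)² + (−0.07556)² + (−0.07556)² + (−0.07556)² + (−0.07556)² = 0.06422
Variance = 0.06422 / 8 = 0.00803
SE* = √0.00803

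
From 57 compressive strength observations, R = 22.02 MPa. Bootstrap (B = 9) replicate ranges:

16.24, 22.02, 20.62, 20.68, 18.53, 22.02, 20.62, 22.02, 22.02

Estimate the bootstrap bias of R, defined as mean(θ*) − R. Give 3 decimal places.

mean(θ*) = (16.24 + 22.02 + 20.62 + 20.68 + 18.53 + 22.02 + 20.62 + 22.02 + 22.02) / 9 = 20.5300
bias = 20.5300 − 22.02

bias = −1.490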